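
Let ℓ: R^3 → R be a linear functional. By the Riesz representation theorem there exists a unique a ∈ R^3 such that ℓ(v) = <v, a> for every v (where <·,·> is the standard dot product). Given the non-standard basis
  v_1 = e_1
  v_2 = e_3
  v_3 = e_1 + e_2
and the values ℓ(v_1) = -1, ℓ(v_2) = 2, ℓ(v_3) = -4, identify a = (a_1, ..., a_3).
a = (-1, -3, 2)

Write a = (a_1, ..., a_3) in the standard basis. For each basis vector v_i, ℓ(v_i) = <v_i, a> is a linear equation in the a_j's. Collect the n equations into a matrix system V a = ℓ, where row i of V is v_i (expressed in the standard basis). Since V is invertible (lower-triangular with 1s on the diagonal, up to permutation), solve by back-substitution:
  V =
[[1, 0, 0],
 [0, 0, 1],
 [1, 1, 0]]
  V a = (-1, 2, -4)
Solving gives a = (-1, -3, 2).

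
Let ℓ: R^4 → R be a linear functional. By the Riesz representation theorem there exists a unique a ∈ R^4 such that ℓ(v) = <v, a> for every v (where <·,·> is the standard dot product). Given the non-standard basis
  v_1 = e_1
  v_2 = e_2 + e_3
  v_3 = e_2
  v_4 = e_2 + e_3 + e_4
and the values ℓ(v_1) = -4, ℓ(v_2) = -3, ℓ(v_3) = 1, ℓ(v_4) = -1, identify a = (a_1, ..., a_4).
a = (-4, 1, -4, 2)

Write a = (a_1, ..., a_4) in the standard basis. For each basis vector v_i, ℓ(v_i) = <v_i, a> is a linear equation in the a_j's. Collect the n equations into a matrix system V a = ℓ, where row i of V is v_i (expressed in the standard basis). Since V is invertible (lower-triangular with 1s on the diagonal, up to permutation), solve by back-substitution:
  V =
[[1, 0, 0, 0],
 [0, 1, 1, 0],
 [0, 1, 0, 0],
 [0, 1, 1, 1]]
  V a = (-4, -3, 1, -1)
Solving gives a = (-4, 1, -4, 2).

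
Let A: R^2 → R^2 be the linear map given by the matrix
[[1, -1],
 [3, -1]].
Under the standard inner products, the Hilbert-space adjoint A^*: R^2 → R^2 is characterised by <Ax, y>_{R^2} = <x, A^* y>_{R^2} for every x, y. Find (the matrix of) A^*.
A^* = A^T =
[[1, 3],
 [-1, -1]]

For real matrices with standard dot products, the defining identity <Ax, y> = <x, A^* y> gives (Ax)^T y = x^T (A^*) y, i.e. x^T A^T y = x^T (A^*) y. Since this holds for all x, y, we must have A^* = A^T. Therefore
A^* =
[[1, 3],
 [-1, -1]].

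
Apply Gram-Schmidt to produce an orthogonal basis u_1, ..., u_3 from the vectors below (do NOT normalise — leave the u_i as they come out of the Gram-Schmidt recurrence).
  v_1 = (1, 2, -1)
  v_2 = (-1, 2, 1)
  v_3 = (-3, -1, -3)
Orthogonal basis:
  u_1 = (1, 2, -1)
  u_2 = (-4/3, 4/3, 4/3)
  u_3 = (-3, 0, -3)

Apply the Gram-Schmidt recurrence
  u_1 = v_1
  u_i = v_i − Σ_{j<i} ((v_i · u_j) / (u_j · u_j)) · u_j.

Step by step this gives:
  u_1 = (1, 2, -1)
  u_2 = (-4/3, 4/3, 4/3)
  u_3 = (-3, 0, -3)

Orthogonality check:
  u_2 · u_1 = 0 (should be 0)
  u_3 · u_1 = 0 (should be 0)
  u_3 · u_2 = 0 (should be 0)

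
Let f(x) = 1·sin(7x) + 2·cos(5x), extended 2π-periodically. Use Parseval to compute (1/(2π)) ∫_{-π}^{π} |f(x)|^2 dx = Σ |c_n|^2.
Σ |c_n|^2 = 5/2

Expand |f|^2 and use orthogonality of {sin(nx), cos(mx)} on [-π, π]:
  ∫_{-π}^{π} sin(nx)^2 dx = π, ∫ cos(mx)^2 dx = π, and cross terms integrate to 0.
So ∫_{-π}^{π} f(x)^2 dx = 1^2 · π + 2^2 · π = (1 + 4)π.
Divide by 2π: (1 + 4)/2 = 5/2.
By Parseval, this equals Σ |c_n|^2.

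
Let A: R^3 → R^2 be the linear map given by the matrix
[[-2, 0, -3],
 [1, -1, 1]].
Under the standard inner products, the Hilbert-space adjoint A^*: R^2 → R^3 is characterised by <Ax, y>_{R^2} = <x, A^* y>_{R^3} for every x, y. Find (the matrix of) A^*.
A^* = A^T =
[[-2, 1],
 [0, -1],
 [-3, 1]]

For real matrices with standard dot products, the defining identity <Ax, y> = <x, A^* y> gives (Ax)^T y = x^T (A^*) y, i.e. x^T A^T y = x^T (A^*) y. Since this holds for all x, y, we must have A^* = A^T. Therefore
A^* =
[[-2, 1],
 [0, -1],
 [-3, 1]].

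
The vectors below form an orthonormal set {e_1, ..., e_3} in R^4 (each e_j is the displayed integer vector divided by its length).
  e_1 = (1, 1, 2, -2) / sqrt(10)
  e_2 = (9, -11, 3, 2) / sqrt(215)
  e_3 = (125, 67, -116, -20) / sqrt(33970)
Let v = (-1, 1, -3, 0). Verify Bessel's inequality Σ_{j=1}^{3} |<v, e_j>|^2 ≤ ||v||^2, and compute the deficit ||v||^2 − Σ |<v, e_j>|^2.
Σ |<v, e_j>|^2 = 789/79; ||v||^2 = 11; deficit = 80/79

Write each e_j = u_j / sqrt(<u_j, u_j>) where u_j is the displayed integer vector. Then <v, e_j> = <v, u_j> / sqrt(<u_j, u_j>), so |<v, e_j>|^2 = <v, u_j>^2 / <u_j, u_j>.
Coefficients: <v, e_1> = -6/sqrt(10), <v, e_2> = -29/sqrt(215), <v, e_3> = 290/sqrt(33970).
Square and sum: Σ |<v, e_j>|^2 = 789/79.
Compute ||v||^2 = v·v = 11.
Deficit = 11 − 789/79 = 80/79 ≥ 0, confirming Bessel's inequality. (The deficit equals ||v − Σ <v,e_j> e_j||^2, the squared distance from v to span{e_j}.)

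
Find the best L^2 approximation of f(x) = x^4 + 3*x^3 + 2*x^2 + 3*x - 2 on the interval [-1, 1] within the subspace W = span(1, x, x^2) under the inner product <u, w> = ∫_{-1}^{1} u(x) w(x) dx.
g(x) = 20*x^2/7 + 24*x/5 - 73/35

The best approximation g ∈ W is the orthogonal projection of f onto W. Writing g = a_0 + a_1 x + a_2 x^2, the coefficients solve the normal equations G · a = b where
  G_{ij} = <φ_i, φ_j> and b_i = <f, φ_i>, with φ_0 = 1, φ_1 = x, φ_2 = x^2.
G =
  [2, 0, 2/3]
  [0, 2/3, 0]
  [2/3, 0, 2/5],
b = (-34/15, 16/5, -26/105).
Solving gives a_0 = -73/35, a_1 = 24/5, a_2 = 20/7, so
  g(x) = 20*x^2/7 + 24*x/5 - 73/35.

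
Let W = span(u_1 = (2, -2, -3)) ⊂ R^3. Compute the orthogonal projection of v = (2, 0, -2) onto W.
proj_W(v) = (20/17, -20/17, -30/17)

Set up U = [u_1 | ... | u_1] ∈ R^(3×1). The projector onto W = col(U) is P = U (U^T U)^(-1) U^T.
Compute U^T U =
  [17],
and U^T v = (10).
Solve U^T U · c = U^T v for the coefficients: c = (10/17). The projection is proj_W(v) = U c.
Check: (v - proj_W(v)) · u_1 = 0  (should be 0).
Result: proj_W(v) = (20/17, -20/17, -30/17).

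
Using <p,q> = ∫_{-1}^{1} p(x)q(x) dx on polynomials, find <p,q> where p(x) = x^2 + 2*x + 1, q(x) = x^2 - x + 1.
<p,q> = 12/5

Expand the product: p(x)·q(x) = x^4 + x^3 + x + 1.
∫_{-1}^{1} of each monomial x^k gives [2/(k+1) if k even, 0 if k odd]. Integrating term-by-term (or equivalently evaluating the antiderivative F(x) = x^5/5 + x^4/4 + x^2/2 + x at the endpoints):
  F(1) − F(−1) = 39/20 − (-9/20) = 12/5.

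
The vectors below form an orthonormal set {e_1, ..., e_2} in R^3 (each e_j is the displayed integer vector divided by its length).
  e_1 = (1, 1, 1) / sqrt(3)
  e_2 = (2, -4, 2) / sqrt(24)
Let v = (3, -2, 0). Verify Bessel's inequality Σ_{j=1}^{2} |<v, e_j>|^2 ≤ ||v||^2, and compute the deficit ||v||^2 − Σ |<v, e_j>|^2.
Σ |<v, e_j>|^2 = 17/2; ||v||^2 = 13; deficit = 9/2

Write each e_j = u_j / sqrt(<u_j, u_j>) where u_j is the displayed integer vector. Then <v, e_j> = <v, u_j> / sqrt(<u_j, u_j>), so |<v, e_j>|^2 = <v, u_j>^2 / <u_j, u_j>.
Coefficients: <v, e_1> = 1/sqrt(3), <v, e_2> = 14/sqrt(24).
Square and sum: Σ |<v, e_j>|^2 = 17/2.
Compute ||v||^2 = v·v = 13.
Deficit = 13 − 17/2 = 9/2 ≥ 0, confirming Bessel's inequality. (The deficit equals ||v − Σ <v,e_j> e_j||^2, the squared distance from v to span{e_j}.)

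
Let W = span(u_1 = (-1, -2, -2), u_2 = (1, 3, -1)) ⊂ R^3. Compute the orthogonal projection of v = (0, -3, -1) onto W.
proj_W(v) = (-40/37, -96/37, -32/37)

Set up U = [u_1 | ... | u_2] ∈ R^(3×2). The projector onto W = col(U) is P = U (U^T U)^(-1) U^T.
Compute U^T U =
  [9, -5]
  [-5, 11],
and U^T v = (8, -8).
Solve U^T U · c = U^T v for the coefficients: c = (24/37, -16/37). The projection is proj_W(v) = U c.
Check: (v - proj_W(v)) · u_1 = 0  (should be 0).
Check: (v - proj_W(v)) · u_2 = 0  (should be 0).
Result: proj_W(v) = (-40/37, -96/37, -32/37).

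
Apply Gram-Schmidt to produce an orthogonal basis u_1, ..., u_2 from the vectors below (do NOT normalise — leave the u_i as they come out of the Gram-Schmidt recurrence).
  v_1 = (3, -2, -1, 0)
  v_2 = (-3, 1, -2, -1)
Orthogonal basis:
  u_1 = (3, -2, -1, 0)
  u_2 = (-15/14, -2/7, -37/14, -1)

Apply the Gram-Schmidt recurrence
  u_1 = v_1
  u_i = v_i − Σ_{j<i} ((v_i · u_j) / (u_j · u_j)) · u_j.

Step by step this gives:
  u_1 = (3, -2, -1, 0)
  u_2 = (-15/14, -2/7, -37/14, -1)

Orthogonality check:
  u_2 · u_1 = 0 (should be 0)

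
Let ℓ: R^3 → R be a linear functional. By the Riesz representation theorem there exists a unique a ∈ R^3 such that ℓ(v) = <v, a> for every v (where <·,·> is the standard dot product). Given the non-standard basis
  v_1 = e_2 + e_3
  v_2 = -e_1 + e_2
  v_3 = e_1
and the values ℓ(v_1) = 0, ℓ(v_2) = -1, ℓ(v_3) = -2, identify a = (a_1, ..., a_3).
a = (-2, -3, 3)

Write a = (a_1, ..., a_3) in the standard basis. For each basis vector v_i, ℓ(v_i) = <v_i, a> is a linear equation in the a_j's. Collect the n equations into a matrix system V a = ℓ, where row i of V is v_i (expressed in the standard basis). Since V is invertible (lower-triangular with 1s on the diagonal, up to permutation), solve by back-substitution:
  V =
[[0, 1, 1],
 [-1, 1, 0],
 [1, 0, 0]]
  V a = (0, -1, -2)
Solving gives a = (-2, -3, 3).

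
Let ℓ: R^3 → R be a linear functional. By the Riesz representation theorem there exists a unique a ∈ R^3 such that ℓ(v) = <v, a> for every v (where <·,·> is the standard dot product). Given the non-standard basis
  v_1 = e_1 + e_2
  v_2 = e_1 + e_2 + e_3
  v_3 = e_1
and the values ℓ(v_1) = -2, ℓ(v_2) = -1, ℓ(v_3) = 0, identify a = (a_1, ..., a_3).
a = (0, -2, 1)

Write a = (a_1, ..., a_3) in the standard basis. For each basis vector v_i, ℓ(v_i) = <v_i, a> is a linear equation in the a_j's. Collect the n equations into a matrix system V a = ℓ, where row i of V is v_i (expressed in the standard basis). Since V is invertible (lower-triangular with 1s on the diagonal, up to permutation), solve by back-substitution:
  V =
[[1, 1, 0],
 [1, 1, 1],
 [1, 0, 0]]
  V a = (-2, -1, 0)
Solving gives a = (0, -2, 1).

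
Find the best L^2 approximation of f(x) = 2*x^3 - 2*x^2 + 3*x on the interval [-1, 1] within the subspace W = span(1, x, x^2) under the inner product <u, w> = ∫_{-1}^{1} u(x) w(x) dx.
g(x) = -2*x^2 + 21*x/5

The best approximation g ∈ W is the orthogonal projection of f onto W. Writing g = a_0 + a_1 x + a_2 x^2, the coefficients solve the normal equations G · a = b where
  G_{ij} = <φ_i, φ_j> and b_i = <f, φ_i>, with φ_0 = 1, φ_1 = x, φ_2 = x^2.
G =
  [2, 0, 2/3]
  [0, 2/3, 0]
  [2/3, 0, 2/5],
b = (-4/3, 14/5, -4/5).
Solving gives a_0 = 0, a_1 = 21/5, a_2 = -2, so
  g(x) = -2*x^2 + 21*x/5.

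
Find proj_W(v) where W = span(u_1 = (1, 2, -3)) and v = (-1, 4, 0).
proj_W(v) = (1/2, 1, -3/2)

Set up U = [u_1 | ... | u_1] ∈ R^(3×1). The projector onto W = col(U) is P = U (U^T U)^(-1) U^T.
Compute U^T U =
  [14],
and U^T v = (7).
Solve U^T U · c = U^T v for the coefficients: c = (1/2). The projection is proj_W(v) = U c.
Check: (v - proj_W(v)) · u_1 = 0  (should be 0).
Result: proj_W(v) = (1/2, 1, -3/2).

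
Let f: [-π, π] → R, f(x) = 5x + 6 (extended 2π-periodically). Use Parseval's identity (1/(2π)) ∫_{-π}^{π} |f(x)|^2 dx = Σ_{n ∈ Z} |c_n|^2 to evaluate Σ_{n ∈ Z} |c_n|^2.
Σ |c_n|^2 = 25π^2/3 + 36

Expand and integrate term by term over [-π, π]:
  ∫ (5x)^2 dx = 25·(2π^3/3); ∫ 2·5·(6)·x dx = 0 (odd integrand); ∫ 6^2 dx = 36·2π.
So (1/(2π)) ∫_{-π}^{π} (5x + 6)^2 dx = 25π^2/3 + 36 = 25π^2/3 + 36.
Parseval ⇒ Σ |c_n|^2 = 25π^2/3 + 36.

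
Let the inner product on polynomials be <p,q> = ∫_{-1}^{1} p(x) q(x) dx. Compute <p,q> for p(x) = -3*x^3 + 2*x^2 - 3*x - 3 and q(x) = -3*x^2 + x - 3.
<p,q> = 72/5

Expand the product: p(x)·q(x) = 9*x^5 - 9*x^4 + 20*x^3 + 6*x + 9.
∫_{-1}^{1} of each monomial x^k gives [2/(k+1) if k even, 0 if k odd]. Integrating term-by-term (or equivalently evaluating the antiderivative F(x) = 3*x^6/2 - 9*x^5/5 + 5*x^4 + 3*x^2 + 9*x at the endpoints):
  F(1) − F(−1) = 167/10 − (23/10) = 72/5.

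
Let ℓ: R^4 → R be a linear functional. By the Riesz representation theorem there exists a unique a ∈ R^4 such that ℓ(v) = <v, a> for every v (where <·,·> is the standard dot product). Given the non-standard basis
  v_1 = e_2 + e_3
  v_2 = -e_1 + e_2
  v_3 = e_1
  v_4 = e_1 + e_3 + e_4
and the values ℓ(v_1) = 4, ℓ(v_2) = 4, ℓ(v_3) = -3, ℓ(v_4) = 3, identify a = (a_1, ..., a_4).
a = (-3, 1, 3, 3)

Write a = (a_1, ..., a_4) in the standard basis. For each basis vector v_i, ℓ(v_i) = <v_i, a> is a linear equation in the a_j's. Collect the n equations into a matrix system V a = ℓ, where row i of V is v_i (expressed in the standard basis). Since V is invertible (lower-triangular with 1s on the diagonal, up to permutation), solve by back-substitution:
  V =
[[0, 1, 1, 0],
 [-1, 1, 0, 0],
 [1, 0, 0, 0],
 [1, 0, 1, 1]]
  V a = (4, 4, -3, 3)
Solving gives a = (-3, 1, 3, 3).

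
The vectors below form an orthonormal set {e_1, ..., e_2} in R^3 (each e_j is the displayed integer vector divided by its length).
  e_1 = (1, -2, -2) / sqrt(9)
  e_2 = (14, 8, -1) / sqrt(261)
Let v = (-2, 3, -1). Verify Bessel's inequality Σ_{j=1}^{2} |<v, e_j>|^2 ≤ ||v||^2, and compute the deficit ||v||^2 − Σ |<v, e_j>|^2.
Σ |<v, e_j>|^2 = 117/29; ||v||^2 = 14; deficit = 289/29

Write each e_j = u_j / sqrt(<u_j, u_j>) where u_j is the displayed integer vector. Then <v, e_j> = <v, u_j> / sqrt(<u_j, u_j>), so |<v, e_j>|^2 = <v, u_j>^2 / <u_j, u_j>.
Coefficients: <v, e_1> = -6/sqrt(9), <v, e_2> = -3/sqrt(261).
Square and sum: Σ |<v, e_j>|^2 = 117/29.
Compute ||v||^2 = v·v = 14.
Deficit = 14 − 117/29 = 289/29 ≥ 0, confirming Bessel's inequality. (The deficit equals ||v − Σ <v,e_j> e_j||^2, the squared distance from v to span{e_j}.)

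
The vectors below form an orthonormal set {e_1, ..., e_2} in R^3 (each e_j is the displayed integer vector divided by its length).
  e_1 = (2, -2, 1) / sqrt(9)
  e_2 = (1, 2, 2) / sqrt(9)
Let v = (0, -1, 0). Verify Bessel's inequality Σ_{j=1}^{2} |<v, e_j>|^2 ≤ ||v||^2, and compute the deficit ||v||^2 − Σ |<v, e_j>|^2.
Σ |<v, e_j>|^2 = 8/9; ||v||^2 = 1; deficit = 1/9

Write each e_j = u_j / sqrt(<u_j, u_j>) where u_j is the displayed integer vector. Then <v, e_j> = <v, u_j> / sqrt(<u_j, u_j>), so |<v, e_j>|^2 = <v, u_j>^2 / <u_j, u_j>.
Coefficients: <v, e_1> = 2/sqrt(9), <v, e_2> = -2/sqrt(9).
Square and sum: Σ |<v, e_j>|^2 = 8/9.
Compute ||v||^2 = v·v = 1.
Deficit = 1 − 8/9 = 1/9 ≥ 0, confirming Bessel's inequality. (The deficit equals ||v − Σ <v,e_j> e_j||^2, the squared distance from v to span{e_j}.)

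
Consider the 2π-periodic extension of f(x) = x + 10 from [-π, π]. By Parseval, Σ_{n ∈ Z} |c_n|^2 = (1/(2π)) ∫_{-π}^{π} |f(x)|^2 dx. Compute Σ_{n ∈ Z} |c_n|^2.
Σ |c_n|^2 = π^2/3 + 100

Expand and integrate term by term over [-π, π]:
  ∫ (x)^2 dx = 1·(2π^3/3); ∫ 2·1·(10)·x dx = 0 (odd integrand); ∫ 10^2 dx = 100·2π.
So (1/(2π)) ∫_{-π}^{π} (x + 10)^2 dx = 1π^2/3 + 100 = π^2/3 + 100.
Parseval ⇒ Σ |c_n|^2 = π^2/3 + 100.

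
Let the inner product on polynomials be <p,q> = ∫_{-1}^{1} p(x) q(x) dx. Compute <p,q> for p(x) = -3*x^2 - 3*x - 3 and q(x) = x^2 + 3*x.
<p,q> = -46/5

Expand the product: p(x)·q(x) = -3*x^4 - 12*x^3 - 12*x^2 - 9*x.
∫_{-1}^{1} of each monomial x^k gives [2/(k+1) if k even, 0 if k odd]. Integrating term-by-term (or equivalently evaluating the antiderivative F(x) = -3*x^5/5 - 3*x^4 - 4*x^3 - 9*x^2/2 at the endpoints):
  F(1) − F(−1) = -121/10 − (-29/10) = -46/5.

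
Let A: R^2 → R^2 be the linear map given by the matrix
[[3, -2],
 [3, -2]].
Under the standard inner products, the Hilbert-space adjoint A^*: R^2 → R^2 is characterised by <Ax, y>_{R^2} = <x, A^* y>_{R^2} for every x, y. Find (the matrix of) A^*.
A^* = A^T =
[[3, 3],
 [-2, -2]]

For real matrices with standard dot products, the defining identity <Ax, y> = <x, A^* y> gives (Ax)^T y = x^T (A^*) y, i.e. x^T A^T y = x^T (A^*) y. Since this holds for all x, y, we must have A^* = A^T. Therefore
A^* =
[[3, 3],
 [-2, -2]].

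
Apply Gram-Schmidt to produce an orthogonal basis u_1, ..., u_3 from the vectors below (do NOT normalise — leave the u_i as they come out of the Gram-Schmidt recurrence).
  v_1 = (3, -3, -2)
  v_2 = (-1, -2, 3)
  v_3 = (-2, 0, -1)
Orthogonal basis:
  u_1 = (3, -3, -2)
  u_2 = (-13/22, -53/22, 30/11)
  u_3 = (-35/23, -245/299, -315/299)

Apply the Gram-Schmidt recurrence
  u_1 = v_1
  u_i = v_i − Σ_{j<i} ((v_i · u_j) / (u_j · u_j)) · u_j.

Step by step this gives:
  u_1 = (3, -3, -2)
  u_2 = (-13/22, -53/22, 30/11)
  u_3 = (-35/23, -245/299, -315/299)

Orthogonality check:
  u_2 · u_1 = 0 (should be 0)
  u_3 · u_1 = 0 (should be 0)
  u_3 · u_2 = 0 (should be 0)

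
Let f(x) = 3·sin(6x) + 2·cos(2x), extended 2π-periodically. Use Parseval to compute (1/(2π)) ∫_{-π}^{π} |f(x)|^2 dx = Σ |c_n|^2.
Σ |c_n|^2 = 13/2

Expand |f|^2 and use orthogonality of {sin(nx), cos(mx)} on [-π, π]:
  ∫_{-π}^{π} sin(nx)^2 dx = π, ∫ cos(mx)^2 dx = π, and cross terms integrate to 0.
So ∫_{-π}^{π} f(x)^2 dx = 3^2 · π + 2^2 · π = (9 + 4)π.
Divide by 2π: (9 + 4)/2 = 13/2.
By Parseval, this equals Σ |c_n|^2.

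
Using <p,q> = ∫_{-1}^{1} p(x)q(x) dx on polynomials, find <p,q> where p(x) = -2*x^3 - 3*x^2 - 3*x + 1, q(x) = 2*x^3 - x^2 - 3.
<p,q> = -316/105

Expand the product: p(x)·q(x) = -4*x^6 - 4*x^5 - 3*x^4 + 11*x^3 + 8*x^2 + 9*x - 3.
∫_{-1}^{1} of each monomial x^k gives [2/(k+1) if k even, 0 if k odd]. Integrating term-by-term (or equivalently evaluating the antiderivative F(x) = -4*x^7/7 - 2*x^6/3 - 3*x^5/5 + 11*x^4/4 + 8*x^3/3 + 9*x^2/2 - 3*x at the endpoints):
  F(1) − F(−1) = 711/140 − (3397/420) = -316/105.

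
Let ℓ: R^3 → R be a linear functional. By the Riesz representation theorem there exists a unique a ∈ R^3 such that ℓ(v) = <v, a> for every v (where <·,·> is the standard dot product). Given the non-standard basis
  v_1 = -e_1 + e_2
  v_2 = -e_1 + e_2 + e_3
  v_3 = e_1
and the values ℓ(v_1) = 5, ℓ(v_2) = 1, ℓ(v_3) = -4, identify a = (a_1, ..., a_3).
a = (-4, 1, -4)

Write a = (a_1, ..., a_3) in the standard basis. For each basis vector v_i, ℓ(v_i) = <v_i, a> is a linear equation in the a_j's. Collect the n equations into a matrix system V a = ℓ, where row i of V is v_i (expressed in the standard basis). Since V is invertible (lower-triangular with 1s on the diagonal, up to permutation), solve by back-substitution:
  V =
[[-1, 1, 0],
 [-1, 1, 1],
 [1, 0, 0]]
  V a = (5, 1, -4)
Solving gives a = (-4, 1, -4).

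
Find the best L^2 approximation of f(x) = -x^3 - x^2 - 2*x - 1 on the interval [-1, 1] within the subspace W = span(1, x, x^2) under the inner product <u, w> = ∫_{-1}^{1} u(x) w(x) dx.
g(x) = -x^2 - 13*x/5 - 1

The best approximation g ∈ W is the orthogonal projection of f onto W. Writing g = a_0 + a_1 x + a_2 x^2, the coefficients solve the normal equations G · a = b where
  G_{ij} = <φ_i, φ_j> and b_i = <f, φ_i>, with φ_0 = 1, φ_1 = x, φ_2 = x^2.
G =
  [2, 0, 2/3]
  [0, 2/3, 0]
  [2/3, 0, 2/5],
b = (-8/3, -26/15, -16/15).
Solving gives a_0 = -1, a_1 = -13/5, a_2 = -1, so
  g(x) = -x^2 - 13*x/5 - 1.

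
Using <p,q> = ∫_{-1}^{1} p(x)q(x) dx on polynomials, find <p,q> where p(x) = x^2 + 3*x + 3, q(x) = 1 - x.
<p,q> = 14/3

Expand the product: p(x)·q(x) = -x^3 - 2*x^2 + 3.
∫_{-1}^{1} of each monomial x^k gives [2/(k+1) if k even, 0 if k odd]. Integrating term-by-term (or equivalently evaluating the antiderivative F(x) = -x^4/4 - 2*x^3/3 + 3*x at the endpoints):
  F(1) − F(−1) = 25/12 − (-31/12) = 14/3.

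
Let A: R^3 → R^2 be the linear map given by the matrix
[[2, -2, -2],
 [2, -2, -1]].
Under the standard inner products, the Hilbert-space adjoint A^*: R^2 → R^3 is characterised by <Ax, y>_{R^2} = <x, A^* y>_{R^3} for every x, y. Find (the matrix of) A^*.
A^* = A^T =
[[2, 2],
 [-2, -2],
 [-2, -1]]

For real matrices with standard dot products, the defining identity <Ax, y> = <x, A^* y> gives (Ax)^T y = x^T (A^*) y, i.e. x^T A^T y = x^T (A^*) y. Since this holds for all x, y, we must have A^* = A^T. Therefore
A^* =
[[2, 2],
 [-2, -2],
 [-2, -1]].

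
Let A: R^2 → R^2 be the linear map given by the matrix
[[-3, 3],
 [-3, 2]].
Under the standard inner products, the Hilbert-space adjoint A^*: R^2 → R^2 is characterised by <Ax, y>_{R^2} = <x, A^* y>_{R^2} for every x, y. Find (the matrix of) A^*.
A^* = A^T =
[[-3, -3],
 [3, 2]]

For real matrices with standard dot products, the defining identity <Ax, y> = <x, A^* y> gives (Ax)^T y = x^T (A^*) y, i.e. x^T A^T y = x^T (A^*) y. Since this holds for all x, y, we must have A^* = A^T. Therefore
A^* =
[[-3, -3],
 [3, 2]].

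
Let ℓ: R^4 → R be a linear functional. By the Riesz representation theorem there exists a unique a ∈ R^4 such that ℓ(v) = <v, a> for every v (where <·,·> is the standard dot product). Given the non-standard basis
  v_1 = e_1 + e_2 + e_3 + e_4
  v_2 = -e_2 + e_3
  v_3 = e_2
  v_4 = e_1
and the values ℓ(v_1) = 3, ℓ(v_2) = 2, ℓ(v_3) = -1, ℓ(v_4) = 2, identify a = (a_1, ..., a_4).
a = (2, -1, 1, 1)

Write a = (a_1, ..., a_4) in the standard basis. For each basis vector v_i, ℓ(v_i) = <v_i, a> is a linear equation in the a_j's. Collect the n equations into a matrix system V a = ℓ, where row i of V is v_i (expressed in the standard basis). Since V is invertible (lower-triangular with 1s on the diagonal, up to permutation), solve by back-substitution:
  V =
[[1, 1, 1, 1],
 [0, -1, 1, 0],
 [0, 1, 0, 0],
 [1, 0, 0, 0]]
  V a = (3, 2, -1, 2)
Solving gives a = (2, -1, 1, 1).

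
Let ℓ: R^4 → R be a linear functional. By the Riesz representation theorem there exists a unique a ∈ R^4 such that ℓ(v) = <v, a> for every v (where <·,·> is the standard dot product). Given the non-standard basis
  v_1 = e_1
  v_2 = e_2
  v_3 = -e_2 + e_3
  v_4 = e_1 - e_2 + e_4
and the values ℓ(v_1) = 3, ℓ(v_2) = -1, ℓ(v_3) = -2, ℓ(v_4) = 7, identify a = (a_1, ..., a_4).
a = (3, -1, -3, 3)

Write a = (a_1, ..., a_4) in the standard basis. For each basis vector v_i, ℓ(v_i) = <v_i, a> is a linear equation in the a_j's. Collect the n equations into a matrix system V a = ℓ, where row i of V is v_i (expressed in the standard basis). Since V is invertible (lower-triangular with 1s on the diagonal, up to permutation), solve by back-substitution:
  V =
[[1, 0, 0, 0],
 [0, 1, 0, 0],
 [0, -1, 1, 0],
 [1, -1, 0, 1]]
  V a = (3, -1, -2, 7)
Solving gives a = (3, -1, -3, 3).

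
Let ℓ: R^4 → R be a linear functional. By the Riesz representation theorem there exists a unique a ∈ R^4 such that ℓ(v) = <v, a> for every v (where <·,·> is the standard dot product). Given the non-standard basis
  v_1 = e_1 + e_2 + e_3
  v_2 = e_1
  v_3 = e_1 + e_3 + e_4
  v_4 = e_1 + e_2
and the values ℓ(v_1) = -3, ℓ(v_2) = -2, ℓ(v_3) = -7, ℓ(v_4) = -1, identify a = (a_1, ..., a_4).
a = (-2, 1, -2, -3)

Write a = (a_1, ..., a_4) in the standard basis. For each basis vector v_i, ℓ(v_i) = <v_i, a> is a linear equation in the a_j's. Collect the n equations into a matrix system V a = ℓ, where row i of V is v_i (expressed in the standard basis). Since V is invertible (lower-triangular with 1s on the diagonal, up to permutation), solve by back-substitution:
  V =
[[1, 1, 1, 0],
 [1, 0, 0, 0],
 [1, 0, 1, 1],
 [1, 1, 0, 0]]
  V a = (-3, -2, -7, -1)
Solving gives a = (-2, 1, -2, -3).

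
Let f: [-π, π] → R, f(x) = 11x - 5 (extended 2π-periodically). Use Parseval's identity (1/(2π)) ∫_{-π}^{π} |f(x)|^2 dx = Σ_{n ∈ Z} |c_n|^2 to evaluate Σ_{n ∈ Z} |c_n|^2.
Σ |c_n|^2 = 121π^2/3 + 25

Expand and integrate term by term over [-π, π]:
  ∫ (11x)^2 dx = 121·(2π^3/3); ∫ 2·11·(-5)·x dx = 0 (odd integrand); ∫ (-5)^2 dx = 25·2π.
So (1/(2π)) ∫_{-π}^{π} (11x - 5)^2 dx = 121π^2/3 + 25 = 121π^2/3 + 25.
Parseval ⇒ Σ |c_n|^2 = 121π^2/3 + 25.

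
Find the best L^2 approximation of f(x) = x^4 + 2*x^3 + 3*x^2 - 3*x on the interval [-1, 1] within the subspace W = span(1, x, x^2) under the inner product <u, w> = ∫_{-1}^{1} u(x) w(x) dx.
g(x) = 27*x^2/7 - 9*x/5 - 3/35

The best approximation g ∈ W is the orthogonal projection of f onto W. Writing g = a_0 + a_1 x + a_2 x^2, the coefficients solve the normal equations G · a = b where
  G_{ij} = <φ_i, φ_j> and b_i = <f, φ_i>, with φ_0 = 1, φ_1 = x, φ_2 = x^2.
G =
  [2, 0, 2/3]
  [0, 2/3, 0]
  [2/3, 0, 2/5],
b = (12/5, -6/5, 52/35).
Solving gives a_0 = -3/35, a_1 = -9/5, a_2 = 27/7, so
  g(x) = 27*x^2/7 - 9*x/5 - 3/35.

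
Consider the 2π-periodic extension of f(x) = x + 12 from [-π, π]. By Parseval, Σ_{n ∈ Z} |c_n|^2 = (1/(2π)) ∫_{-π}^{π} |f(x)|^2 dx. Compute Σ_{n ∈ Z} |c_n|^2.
Σ |c_n|^2 = π^2/3 + 144

Expand and integrate term by term over [-π, π]:
  ∫ (x)^2 dx = 1·(2π^3/3); ∫ 2·1·(12)·x dx = 0 (odd integrand); ∫ 12^2 dx = 144·2π.
So (1/(2π)) ∫_{-π}^{π} (x + 12)^2 dx = 1π^2/3 + 144 = π^2/3 + 144.
Parseval ⇒ Σ |c_n|^2 = π^2/3 + 144.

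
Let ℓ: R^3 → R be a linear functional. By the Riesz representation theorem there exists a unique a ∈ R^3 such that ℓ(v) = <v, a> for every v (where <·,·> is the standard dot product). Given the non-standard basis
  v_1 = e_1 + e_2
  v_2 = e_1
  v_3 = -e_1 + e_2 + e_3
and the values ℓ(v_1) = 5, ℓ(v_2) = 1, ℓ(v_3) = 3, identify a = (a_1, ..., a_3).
a = (1, 4, 0)

Write a = (a_1, ..., a_3) in the standard basis. For each basis vector v_i, ℓ(v_i) = <v_i, a> is a linear equation in the a_j's. Collect the n equations into a matrix system V a = ℓ, where row i of V is v_i (expressed in the standard basis). Since V is invertible (lower-triangular with 1s on the diagonal, up to permutation), solve by back-substitution:
  V =
[[1, 1, 0],
 [1, 0, 0],
 [-1, 1, 1]]
  V a = (5, 1, 3)
Solving gives a = (1, 4, 0).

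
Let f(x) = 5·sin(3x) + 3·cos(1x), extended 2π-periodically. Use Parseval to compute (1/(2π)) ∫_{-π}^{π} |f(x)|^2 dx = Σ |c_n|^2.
Σ |c_n|^2 = 17

Expand |f|^2 and use orthogonality of {sin(nx), cos(mx)} on [-π, π]:
  ∫_{-π}^{π} sin(nx)^2 dx = π, ∫ cos(mx)^2 dx = π, and cross terms integrate to 0.
So ∫_{-π}^{π} f(x)^2 dx = 5^2 · π + 3^2 · π = (25 + 9)π.
Divide by 2π: (25 + 9)/2 = 17.
By Parseval, this equals Σ |c_n|^2.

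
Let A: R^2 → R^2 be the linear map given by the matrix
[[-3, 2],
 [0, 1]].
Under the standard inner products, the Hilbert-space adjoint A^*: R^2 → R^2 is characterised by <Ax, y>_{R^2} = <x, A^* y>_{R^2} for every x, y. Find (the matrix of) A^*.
A^* = A^T =
[[-3, 0],
 [2, 1]]

For real matrices with standard dot products, the defining identity <Ax, y> = <x, A^* y> gives (Ax)^T y = x^T (A^*) y, i.e. x^T A^T y = x^T (A^*) y. Since this holds for all x, y, we must have A^* = A^T. Therefore
A^* =
[[-3, 0],
 [2, 1]].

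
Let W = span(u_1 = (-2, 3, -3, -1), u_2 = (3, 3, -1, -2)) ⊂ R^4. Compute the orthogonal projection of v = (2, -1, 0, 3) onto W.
proj_W(v) = (89/93, -39/31, 607/465, 184/465)

Set up U = [u_1 | ... | u_2] ∈ R^(4×2). The projector onto W = col(U) is P = U (U^T U)^(-1) U^T.
Compute U^T U =
  [23, 8]
  [8, 23],
and U^T v = (-10, -3).
Solve U^T U · c = U^T v for the coefficients: c = (-206/465, 11/465). The projection is proj_W(v) = U c.
Check: (v - proj_W(v)) · u_1 = 0  (should be 0).
Check: (v - proj_W(v)) · u_2 = 0  (should be 0).
Result: proj_W(v) = (89/93, -39/31, 607/465, 184/465).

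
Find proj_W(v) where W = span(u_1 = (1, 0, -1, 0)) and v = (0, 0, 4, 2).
proj_W(v) = (-2, 0, 2, 0)

Set up U = [u_1 | ... | u_1] ∈ R^(4×1). The projector onto W = col(U) is P = U (U^T U)^(-1) U^T.
Compute U^T U =
  [2],
and U^T v = (-4).
Solve U^T U · c = U^T v for the coefficients: c = (-2). The projection is proj_W(v) = U c.
Check: (v - proj_W(v)) · u_1 = 0  (should be 0).
Result: proj_W(v) = (-2, 0, 2, 0).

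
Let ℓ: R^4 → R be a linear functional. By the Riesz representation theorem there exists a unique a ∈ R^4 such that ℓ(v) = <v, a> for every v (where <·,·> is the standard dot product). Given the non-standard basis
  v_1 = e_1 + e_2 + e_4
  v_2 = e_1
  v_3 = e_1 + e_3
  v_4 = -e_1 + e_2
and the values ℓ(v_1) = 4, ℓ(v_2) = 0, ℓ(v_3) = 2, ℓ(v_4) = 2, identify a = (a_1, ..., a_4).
a = (0, 2, 2, 2)

Write a = (a_1, ..., a_4) in the standard basis. For each basis vector v_i, ℓ(v_i) = <v_i, a> is a linear equation in the a_j's. Collect the n equations into a matrix system V a = ℓ, where row i of V is v_i (expressed in the standard basis). Since V is invertible (lower-triangular with 1s on the diagonal, up to permutation), solve by back-substitution:
  V =
[[1, 1, 0, 1],
 [1, 0, 0, 0],
 [1, 0, 1, 0],
 [-1, 1, 0, 0]]
  V a = (4, 0, 2, 2)
Solving gives a = (0, 2, 2, 2).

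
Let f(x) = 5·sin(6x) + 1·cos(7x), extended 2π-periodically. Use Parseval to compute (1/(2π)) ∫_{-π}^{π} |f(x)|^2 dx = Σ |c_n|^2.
Σ |c_n|^2 = 13

Expand |f|^2 and use orthogonality of {sin(nx), cos(mx)} on [-π, π]:
  ∫_{-π}^{π} sin(nx)^2 dx = π, ∫ cos(mx)^2 dx = π, and cross terms integrate to 0.
So ∫_{-π}^{π} f(x)^2 dx = 5^2 · π + 1^2 · π = (25 + 1)π.
Divide by 2π: (25 + 1)/2 = 13.
By Parseval, this equals Σ |c_n|^2.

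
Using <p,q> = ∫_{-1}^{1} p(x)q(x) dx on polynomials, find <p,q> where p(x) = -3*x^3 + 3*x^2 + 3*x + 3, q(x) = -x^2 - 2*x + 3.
<p,q> = 96/5

Expand the product: p(x)·q(x) = 3*x^5 + 3*x^4 - 18*x^3 + 3*x + 9.
∫_{-1}^{1} of each monomial x^k gives [2/(k+1) if k even, 0 if k odd]. Integrating term-by-term (or equivalently evaluating the antiderivative F(x) = x^6/2 + 3*x^5/5 - 9*x^4/2 + 3*x^2/2 + 9*x at the endpoints):
  F(1) − F(−1) = 71/10 − (-121/10) = 96/5.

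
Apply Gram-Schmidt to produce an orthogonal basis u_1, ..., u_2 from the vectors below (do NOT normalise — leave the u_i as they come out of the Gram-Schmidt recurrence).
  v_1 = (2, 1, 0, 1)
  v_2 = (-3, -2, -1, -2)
Orthogonal basis:
  u_1 = (2, 1, 0, 1)
  u_2 = (1/3, -1/3, -1, -1/3)

Apply the Gram-Schmidt recurrence
  u_1 = v_1
  u_i = v_i − Σ_{j<i} ((v_i · u_j) / (u_j · u_j)) · u_j.

Step by step this gives:
  u_1 = (2, 1, 0, 1)
  u_2 = (1/3, -1/3, -1, -1/3)

Orthogonality check:
  u_2 · u_1 = 0 (should be 0)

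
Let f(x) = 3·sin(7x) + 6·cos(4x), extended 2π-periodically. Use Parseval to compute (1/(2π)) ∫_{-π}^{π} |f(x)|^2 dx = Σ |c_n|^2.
Σ |c_n|^2 = 45/2

Expand |f|^2 and use orthogonality of {sin(nx), cos(mx)} on [-π, π]:
  ∫_{-π}^{π} sin(nx)^2 dx = π, ∫ cos(mx)^2 dx = π, and cross terms integrate to 0.
So ∫_{-π}^{π} f(x)^2 dx = 3^2 · π + 6^2 · π = (9 + 36)π.
Divide by 2π: (9 + 36)/2 = 45/2.
By Parseval, this equals Σ |c_n|^2.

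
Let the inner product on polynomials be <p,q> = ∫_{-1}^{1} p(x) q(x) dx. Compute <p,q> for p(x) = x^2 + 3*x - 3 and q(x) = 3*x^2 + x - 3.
<p,q> = 66/5

Expand the product: p(x)·q(x) = 3*x^4 + 10*x^3 - 9*x^2 - 12*x + 9.
∫_{-1}^{1} of each monomial x^k gives [2/(k+1) if k even, 0 if k odd]. Integrating term-by-term (or equivalently evaluating the antiderivative F(x) = 3*x^5/5 + 5*x^4/2 - 3*x^3 - 6*x^2 + 9*x at the endpoints):
  F(1) − F(−1) = 31/10 − (-101/10) = 66/5.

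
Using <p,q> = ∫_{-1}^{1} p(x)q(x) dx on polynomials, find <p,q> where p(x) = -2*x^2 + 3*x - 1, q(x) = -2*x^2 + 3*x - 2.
<p,q> = 78/5

Expand the product: p(x)·q(x) = 4*x^4 - 12*x^3 + 15*x^2 - 9*x + 2.
∫_{-1}^{1} of each monomial x^k gives [2/(k+1) if k even, 0 if k odd]. Integrating term-by-term (or equivalently evaluating the antiderivative F(x) = 4*x^5/5 - 3*x^4 + 5*x^3 - 9*x^2/2 + 2*x at the endpoints):
  F(1) − F(−1) = 3/10 − (-153/10) = 78/5.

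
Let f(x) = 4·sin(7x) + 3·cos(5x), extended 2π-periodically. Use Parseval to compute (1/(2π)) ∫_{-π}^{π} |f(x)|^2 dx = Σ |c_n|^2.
Σ |c_n|^2 = 25/2

Expand |f|^2 and use orthogonality of {sin(nx), cos(mx)} on [-π, π]:
  ∫_{-π}^{π} sin(nx)^2 dx = π, ∫ cos(mx)^2 dx = π, and cross terms integrate to 0.
So ∫_{-π}^{π} f(x)^2 dx = 4^2 · π + 3^2 · π = (16 + 9)π.
Divide by 2π: (16 + 9)/2 = 25/2.
By Parseval, this equals Σ |c_n|^2.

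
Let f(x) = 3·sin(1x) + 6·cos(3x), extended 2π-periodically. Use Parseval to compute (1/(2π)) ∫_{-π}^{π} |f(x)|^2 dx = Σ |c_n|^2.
Σ |c_n|^2 = 45/2

Expand |f|^2 and use orthogonality of {sin(nx), cos(mx)} on [-π, π]:
  ∫_{-π}^{π} sin(nx)^2 dx = π, ∫ cos(mx)^2 dx = π, and cross terms integrate to 0.
So ∫_{-π}^{π} f(x)^2 dx = 3^2 · π + 6^2 · π = (9 + 36)π.
Divide by 2π: (9 + 36)/2 = 45/2.
By Parseval, this equals Σ |c_n|^2.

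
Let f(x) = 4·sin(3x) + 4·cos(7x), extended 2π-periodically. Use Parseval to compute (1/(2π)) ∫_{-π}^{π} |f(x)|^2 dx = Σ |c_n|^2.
Σ |c_n|^2 = 16

Expand |f|^2 and use orthogonality of {sin(nx), cos(mx)} on [-π, π]:
  ∫_{-π}^{π} sin(nx)^2 dx = π, ∫ cos(mx)^2 dx = π, and cross terms integrate to 0.
So ∫_{-π}^{π} f(x)^2 dx = 4^2 · π + 4^2 · π = (16 + 16)π.
Divide by 2π: (16 + 16)/2 = 16.
By Parseval, this equals Σ |c_n|^2.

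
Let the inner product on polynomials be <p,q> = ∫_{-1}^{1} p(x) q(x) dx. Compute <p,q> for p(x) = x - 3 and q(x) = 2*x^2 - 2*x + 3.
<p,q> = -70/3

Expand the product: p(x)·q(x) = 2*x^3 - 8*x^2 + 9*x - 9.
∫_{-1}^{1} of each monomial x^k gives [2/(k+1) if k even, 0 if k odd]. Integrating term-by-term (or equivalently evaluating the antiderivative F(x) = x^4/2 - 8*x^3/3 + 9*x^2/2 - 9*x at the endpoints):
  F(1) − F(−1) = -20/3 − (50/3) = -70/3.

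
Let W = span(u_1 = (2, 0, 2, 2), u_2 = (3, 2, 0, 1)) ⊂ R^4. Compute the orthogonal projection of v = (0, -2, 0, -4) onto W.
proj_W(v) = (-24/13, -8/13, -12/13, -16/13)

Set up U = [u_1 | ... | u_2] ∈ R^(4×2). The projector onto W = col(U) is P = U (U^T U)^(-1) U^T.
Compute U^T U =
  [12, 8]
  [8, 14],
and U^T v = (-8, -8).
Solve U^T U · c = U^T v for the coefficients: c = (-6/13, -4/13). The projection is proj_W(v) = U c.
Check: (v - proj_W(v)) · u_1 = 0  (should be 0).
Check: (v - proj_W(v)) · u_2 = 0  (should be 0).
Result: proj_W(v) = (-24/13, -8/13, -12/13, -16/13).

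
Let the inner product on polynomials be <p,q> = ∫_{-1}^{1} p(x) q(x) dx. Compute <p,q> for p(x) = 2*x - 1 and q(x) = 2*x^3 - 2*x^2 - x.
<p,q> = 8/5

Expand the product: p(x)·q(x) = 4*x^4 - 6*x^3 + x.
∫_{-1}^{1} of each monomial x^k gives [2/(k+1) if k even, 0 if k odd]. Integrating term-by-term (or equivalently evaluating the antiderivative F(x) = 4*x^5/5 - 3*x^4/2 + x^2/2 at the endpoints):
  F(1) − F(−1) = -1/5 − (-9/5) = 8/5.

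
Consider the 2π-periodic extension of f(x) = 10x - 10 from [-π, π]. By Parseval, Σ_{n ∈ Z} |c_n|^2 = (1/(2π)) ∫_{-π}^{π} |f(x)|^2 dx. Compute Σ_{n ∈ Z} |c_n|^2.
Σ |c_n|^2 = 100π^2/3 + 100

Expand and integrate term by term over [-π, π]:
  ∫ (10x)^2 dx = 100·(2π^3/3); ∫ 2·10·(-10)·x dx = 0 (odd integrand); ∫ (-10)^2 dx = 100·2π.
So (1/(2π)) ∫_{-π}^{π} (10x - 10)^2 dx = 100π^2/3 + 100 = 100π^2/3 + 100.
Parseval ⇒ Σ |c_n|^2 = 100π^2/3 + 100.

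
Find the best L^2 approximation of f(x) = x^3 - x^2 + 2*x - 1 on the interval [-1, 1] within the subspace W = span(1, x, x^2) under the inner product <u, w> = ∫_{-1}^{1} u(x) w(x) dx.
g(x) = -x^2 + 13*x/5 - 1

The best approximation g ∈ W is the orthogonal projection of f onto W. Writing g = a_0 + a_1 x + a_2 x^2, the coefficients solve the normal equations G · a = b where
  G_{ij} = <φ_i, φ_j> and b_i = <f, φ_i>, with φ_0 = 1, φ_1 = x, φ_2 = x^2.
G =
  [2, 0, 2/3]
  [0, 2/3, 0]
  [2/3, 0, 2/5],
b = (-8/3, 26/15, -16/15).
Solving gives a_0 = -1, a_1 = 13/5, a_2 = -1, so
  g(x) = -x^2 + 13*x/5 - 1.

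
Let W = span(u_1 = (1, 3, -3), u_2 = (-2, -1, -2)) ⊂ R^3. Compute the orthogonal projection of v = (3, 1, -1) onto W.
proj_W(v) = (147/85, 181/85, -5/17)

Set up U = [u_1 | ... | u_2] ∈ R^(3×2). The projector onto W = col(U) is P = U (U^T U)^(-1) U^T.
Compute U^T U =
  [19, 1]
  [1, 9],
and U^T v = (9, -5).
Solve U^T U · c = U^T v for the coefficients: c = (43/85, -52/85). The projection is proj_W(v) = U c.
Check: (v - proj_W(v)) · u_1 = 0  (should be 0).
Check: (v - proj_W(v)) · u_2 = 0  (should be 0).
Result: proj_W(v) = (147/85, 181/85, -5/17).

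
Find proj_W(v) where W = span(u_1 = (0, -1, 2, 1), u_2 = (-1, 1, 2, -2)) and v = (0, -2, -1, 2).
proj_W(v) = (50/59, -78/59, -44/59, 128/59)

Set up U = [u_1 | ... | u_2] ∈ R^(4×2). The projector onto W = col(U) is P = U (U^T U)^(-1) U^T.
Compute U^T U =
  [6, 1]
  [1, 10],
and U^T v = (2, -8).
Solve U^T U · c = U^T v for the coefficients: c = (28/59, -50/59). The projection is proj_W(v) = U c.
Check: (v - proj_W(v)) · u_1 = 0  (should be 0).
Check: (v - proj_W(v)) · u_2 = 0  (should be 0).
Result: proj_W(v) = (50/59, -78/59, -44/59, 128/59).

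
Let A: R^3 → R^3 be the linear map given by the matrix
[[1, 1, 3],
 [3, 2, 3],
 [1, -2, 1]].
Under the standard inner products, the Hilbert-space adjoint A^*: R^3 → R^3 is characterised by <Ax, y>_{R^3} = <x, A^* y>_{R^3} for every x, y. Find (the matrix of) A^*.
A^* = A^T =
[[1, 3, 1],
 [1, 2, -2],
 [3, 3, 1]]

For real matrices with standard dot products, the defining identity <Ax, y> = <x, A^* y> gives (Ax)^T y = x^T (A^*) y, i.e. x^T A^T y = x^T (A^*) y. Since this holds for all x, y, we must have A^* = A^T. Therefore
A^* =
[[1, 3, 1],
 [1, 2, -2],
 [3, 3, 1]].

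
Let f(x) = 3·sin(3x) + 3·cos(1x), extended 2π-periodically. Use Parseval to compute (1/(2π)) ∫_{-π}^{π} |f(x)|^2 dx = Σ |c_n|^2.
Σ |c_n|^2 = 9

Expand |f|^2 and use orthogonality of {sin(nx), cos(mx)} on [-π, π]:
  ∫_{-π}^{π} sin(nx)^2 dx = π, ∫ cos(mx)^2 dx = π, and cross terms integrate to 0.
So ∫_{-π}^{π} f(x)^2 dx = 3^2 · π + 3^2 · π = (9 + 9)π.
Divide by 2π: (9 + 9)/2 = 9.
By Parseval, this equals Σ |c_n|^2.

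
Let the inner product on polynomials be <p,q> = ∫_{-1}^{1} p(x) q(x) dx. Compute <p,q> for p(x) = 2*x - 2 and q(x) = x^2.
<p,q> = -4/3

Expand the product: p(x)·q(x) = 2*x^3 - 2*x^2.
∫_{-1}^{1} of each monomial x^k gives [2/(k+1) if k even, 0 if k odd]. Integrating term-by-term (or equivalently evaluating the antiderivative F(x) = x^4/2 - 2*x^3/3 at the endpoints):
  F(1) − F(−1) = -1/6 − (7/6) = -4/3.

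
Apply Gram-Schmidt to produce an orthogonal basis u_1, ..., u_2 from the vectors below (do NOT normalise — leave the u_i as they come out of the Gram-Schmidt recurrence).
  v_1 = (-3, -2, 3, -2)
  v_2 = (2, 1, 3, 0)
Orthogonal basis:
  u_1 = (-3, -2, 3, -2)
  u_2 = (55/26, 14/13, 75/26, 1/13)

Apply the Gram-Schmidt recurrence
  u_1 = v_1
  u_i = v_i − Σ_{j<i} ((v_i · u_j) / (u_j · u_j)) · u_j.

Step by step this gives:
  u_1 = (-3, -2, 3, -2)
  u_2 = (55/26, 14/13, 75/26, 1/13)

Orthogonality check:
  u_2 · u_1 = 0 (should be 0)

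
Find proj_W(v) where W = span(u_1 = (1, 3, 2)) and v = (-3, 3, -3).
proj_W(v) = (0, 0, 0)

Set up U = [u_1 | ... | u_1] ∈ R^(3×1). The projector onto W = col(U) is P = U (U^T U)^(-1) U^T.
Compute U^T U =
  [14],
and U^T v = (0).
Solve U^T U · c = U^T v for the coefficients: c = (0). The projection is proj_W(v) = U c.
Check: (v - proj_W(v)) · u_1 = 0  (should be 0).
Result: proj_W(v) = (0, 0, 0).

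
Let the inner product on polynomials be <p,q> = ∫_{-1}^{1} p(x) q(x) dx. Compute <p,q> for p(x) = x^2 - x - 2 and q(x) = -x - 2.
<p,q> = 22/3

Expand the product: p(x)·q(x) = -x^3 - x^2 + 4*x + 4.
∫_{-1}^{1} of each monomial x^k gives [2/(k+1) if k even, 0 if k odd]. Integrating term-by-term (or equivalently evaluating the antiderivative F(x) = -x^4/4 - x^3/3 + 2*x^2 + 4*x at the endpoints):
  F(1) − F(−1) = 65/12 − (-23/12) = 22/3.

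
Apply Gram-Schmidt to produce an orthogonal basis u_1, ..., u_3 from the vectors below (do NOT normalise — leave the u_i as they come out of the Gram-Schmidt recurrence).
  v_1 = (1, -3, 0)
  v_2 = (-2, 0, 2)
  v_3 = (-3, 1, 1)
Orthogonal basis:
  u_1 = (1, -3, 0)
  u_2 = (-9/5, -3/5, 2)
  u_3 = (-15/19, -5/19, -15/19)

Apply the Gram-Schmidt recurrence
  u_1 = v_1
  u_i = v_i − Σ_{j<i} ((v_i · u_j) / (u_j · u_j)) · u_j.

Step by step this gives:
  u_1 = (1, -3, 0)
  u_2 = (-9/5, -3/5, 2)
  u_3 = (-15/19, -5/19, -15/19)

Orthogonality check:
  u_2 · u_1 = 0 (should be 0)
  u_3 · u_1 = 0 (should be 0)
  u_3 · u_2 = 0 (should be 0)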